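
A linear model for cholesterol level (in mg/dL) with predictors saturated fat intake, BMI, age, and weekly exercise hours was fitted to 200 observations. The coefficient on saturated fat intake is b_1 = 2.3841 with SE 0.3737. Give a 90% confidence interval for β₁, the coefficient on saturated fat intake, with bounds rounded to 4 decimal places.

(1.7665, 3.0017)

df = n − k − 1 = 200 − 4 − 1 = 195.
t* = t_{0.05, 195} = 1.652705.
Margin = t* × SE = 1.652705 × 0.3737 = 0.617616.
CI: 2.3841 ± 0.617616 → (1.7665, 3.0017).
With 90% confidence, each one-unit increase in saturated fat intake is associated with a change of between 1.7665 and 3.0017 mg/dL in cholesterol level, holding the other predictors fixed.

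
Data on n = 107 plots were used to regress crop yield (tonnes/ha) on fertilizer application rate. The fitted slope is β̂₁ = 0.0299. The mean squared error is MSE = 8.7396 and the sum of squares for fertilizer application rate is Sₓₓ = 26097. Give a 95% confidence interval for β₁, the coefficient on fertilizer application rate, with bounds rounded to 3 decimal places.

SE(β̂₁) = √(MSE/Sₓₓ) = √(8.7396/26097) = 0.0183.
df = n − 2 = 105.
t* = t_{0.025, 105} = 1.982815.
Margin = t* × SE = 1.982815 × 0.0183 = 0.03629.
CI: 0.0299 ± 0.03629 → (-0.006, 0.066).
With 95% confidence, each one-unit increase in fertilizer application rate is associated with a change of between -0.006 and 0.066 tonnes/ha in crop yield.

(-0.006, 0.066)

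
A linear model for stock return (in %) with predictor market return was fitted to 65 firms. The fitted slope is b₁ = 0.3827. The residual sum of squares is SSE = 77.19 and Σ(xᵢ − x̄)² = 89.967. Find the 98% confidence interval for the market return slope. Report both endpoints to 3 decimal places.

MSE = SSE/(n − 2) = 77.19/63 = 1.22524.
SE(b₁) = √(MSE/Sₓₓ) = √(1.22524/89.967) = 0.116699.
df = n − 2 = 63.
t* = t_{0.01, 63} = 2.387008.
Margin = t* × SE = 2.387008 × 0.116699 = 0.27856.
CI: 0.3827 ± 0.27856 → (0.104, 0.661).
With 98% confidence, each one-unit increase in market return is associated with a change of between 0.104 and 0.661 % in stock return.

(0.104, 0.661)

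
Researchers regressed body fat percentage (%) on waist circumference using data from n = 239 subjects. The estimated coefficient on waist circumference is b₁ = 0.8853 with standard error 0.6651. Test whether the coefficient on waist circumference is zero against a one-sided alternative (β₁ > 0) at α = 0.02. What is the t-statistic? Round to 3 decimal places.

t = 1.331

H₀: β₁ = 0 vs H₁: β₁ > 0.
t = (b₁ − β₁⁰)/SE = 0.8853 / 0.6651 = 1.331.
df = n − 2 = 239 − 2 = 237.
One-sided p ≈ 0.0922, which is ≥ 0.02, so fail to reject H₀.
The data do not give significant evidence that the true slope on waist circumference is positive.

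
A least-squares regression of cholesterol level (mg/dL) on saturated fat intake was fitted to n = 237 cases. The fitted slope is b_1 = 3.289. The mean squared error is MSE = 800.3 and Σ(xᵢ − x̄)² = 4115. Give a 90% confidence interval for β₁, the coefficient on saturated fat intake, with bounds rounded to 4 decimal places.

(2.5607, 4.0173)

SE(b_1) = √(MSE/Sₓₓ) = √(800.3/4115) = 0.441003.
df = n − 2 = 235.
t* = t_{0.05, 235} = 1.651364.
Margin = t* × SE = 1.651364 × 0.441003 = 0.728256.
CI: 3.289 ± 0.728256 → (2.5607, 4.0173).
With 90% confidence, each one-unit increase in saturated fat intake is associated with a change of between 2.5607 and 4.0173 mg/dL in cholesterol level.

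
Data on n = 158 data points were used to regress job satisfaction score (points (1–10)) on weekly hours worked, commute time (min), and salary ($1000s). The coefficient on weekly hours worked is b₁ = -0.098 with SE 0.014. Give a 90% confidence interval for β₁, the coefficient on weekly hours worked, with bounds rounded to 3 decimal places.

df = n − k − 1 = 158 − 3 − 1 = 154.
t* = t_{0.05, 154} = 1.654808.
Margin = t* × SE = 1.654808 × 0.014 = 0.02317.
CI: -0.098 ± 0.02317 → (-0.121, -0.075).
With 90% confidence, each one-unit increase in weekly hours worked is associated with a change of between -0.121 and -0.075 points (1–10) in job satisfaction score, holding the other predictors fixed.

(-0.121, -0.075)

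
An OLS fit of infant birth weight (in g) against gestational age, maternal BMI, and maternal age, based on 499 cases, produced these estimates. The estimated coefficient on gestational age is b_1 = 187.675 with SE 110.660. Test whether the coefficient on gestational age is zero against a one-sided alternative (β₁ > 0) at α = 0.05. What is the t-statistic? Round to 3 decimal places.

t = 1.696

H₀: β₁ = 0 vs H₁: β₁ > 0.
t = (b_1 − β₁⁰)/SE = 187.675 / 110.660 = 1.696.
df = n − k − 1 = 499 − 3 − 1 = 495.
One-sided p ≈ 0.0453, which is < 0.05, so reject H₀.
There is evidence that the true slope on gestational age is positive, holding the other predictors fixed.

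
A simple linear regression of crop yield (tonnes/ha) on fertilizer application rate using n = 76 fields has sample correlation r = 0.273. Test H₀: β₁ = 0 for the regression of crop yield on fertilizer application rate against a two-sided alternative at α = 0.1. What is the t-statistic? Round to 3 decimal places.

t = 2.441

t = r·√(n − 2)/√(1 − r²) = 0.273·√74/√0.925471 = 2.441.
df = n − 2 = 74.
Two-sided p ≈ 0.0170, which is < 0.1, so reject H₀.
There is evidence of a linear association between fertilizer application rate and crop yield.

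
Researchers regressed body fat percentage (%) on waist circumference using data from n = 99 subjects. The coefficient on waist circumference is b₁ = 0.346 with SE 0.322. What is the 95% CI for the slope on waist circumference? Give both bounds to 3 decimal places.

df = n − 2 = 99 − 2 = 97.
t* = t_{0.025, 97} = 1.984723.
Margin = t* × SE = 1.984723 × 0.322 = 0.63908.
CI: 0.346 ± 0.63908 → (-0.293, 0.985).
With 95% confidence, each one-unit increase in waist circumference is associated with a change of between -0.293 and 0.985 % in body fat percentage.

(-0.293, 0.985)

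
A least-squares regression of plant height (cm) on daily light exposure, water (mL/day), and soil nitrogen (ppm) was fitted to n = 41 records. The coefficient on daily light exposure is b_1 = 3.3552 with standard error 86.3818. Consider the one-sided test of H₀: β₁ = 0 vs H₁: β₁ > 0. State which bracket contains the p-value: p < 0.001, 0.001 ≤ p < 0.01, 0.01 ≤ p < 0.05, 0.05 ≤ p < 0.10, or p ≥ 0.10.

p ≥ 0.10

t = 3.3552 / 86.3818 = 0.039.
df = n − k − 1 = 41 − 3 − 1 = 37.
One-sided p = P(T_{37} > t) ≈ 0.4846.
So p ≥ 0.10.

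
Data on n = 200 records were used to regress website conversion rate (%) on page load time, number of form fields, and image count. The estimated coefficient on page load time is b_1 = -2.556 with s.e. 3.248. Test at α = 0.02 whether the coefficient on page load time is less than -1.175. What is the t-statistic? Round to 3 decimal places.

H₀: β₁ = -1.175 vs H₁: β₁ < -1.175.
t = (b_1 − β₁⁰)/SE = (-2.556 − (-1.175)) / 3.248 = -0.425.
df = n − k − 1 = 200 − 3 − 1 = 196.
One-sided p ≈ 0.3356, which is ≥ 0.02, so fail to reject H₀.
The data do not give significant evidence that the true slope on page load time is below -1.175 % per unit, holding the other predictors fixed.

t = -0.425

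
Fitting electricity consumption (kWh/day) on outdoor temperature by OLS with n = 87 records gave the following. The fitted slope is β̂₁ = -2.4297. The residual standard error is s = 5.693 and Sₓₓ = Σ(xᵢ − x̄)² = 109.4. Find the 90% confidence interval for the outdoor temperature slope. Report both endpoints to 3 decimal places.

(-3.335, -1.525)

SE(β̂₁) = s/√Sₓₓ = 5.693/√109.4 = 0.544293.
df = n − 2 = 85.
t* = t_{0.05, 85} = 1.662978.
Margin = t* × SE = 1.662978 × 0.544293 = 0.90515.
CI: -2.4297 ± 0.90515 → (-3.335, -1.525).
With 90% confidence, each one-unit increase in outdoor temperature is associated with a change of between -3.335 and -1.525 kWh/day in electricity consumption.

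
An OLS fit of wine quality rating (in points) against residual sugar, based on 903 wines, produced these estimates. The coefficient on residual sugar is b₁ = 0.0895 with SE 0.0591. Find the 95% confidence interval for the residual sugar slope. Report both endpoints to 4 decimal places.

(-0.0265, 0.2055)

df = n − 2 = 903 − 2 = 901.
t* = t_{0.025, 901} = 1.9626.
Margin = t* × SE = 1.9626 × 0.0591 = 0.115990.
CI: 0.0895 ± 0.115990 → (-0.0265, 0.2055).
With 95% confidence, each one-unit increase in residual sugar is associated with a change of between -0.0265 and 0.2055 points in wine quality rating.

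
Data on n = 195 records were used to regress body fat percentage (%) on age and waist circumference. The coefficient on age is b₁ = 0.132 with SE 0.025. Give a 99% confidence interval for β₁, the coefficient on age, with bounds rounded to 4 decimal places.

df = n − k − 1 = 195 − 2 − 1 = 192.
t* = t_{0.005, 192} = 2.601678.
Margin = t* × SE = 2.601678 × 0.025 = 0.065042.
CI: 0.132 ± 0.065042 → (0.0670, 0.1970).
With 99% confidence, each one-unit increase in age is associated with a change of between 0.0670 and 0.1970 % in body fat percentage, holding the other predictors fixed.

(0.0670, 0.1970)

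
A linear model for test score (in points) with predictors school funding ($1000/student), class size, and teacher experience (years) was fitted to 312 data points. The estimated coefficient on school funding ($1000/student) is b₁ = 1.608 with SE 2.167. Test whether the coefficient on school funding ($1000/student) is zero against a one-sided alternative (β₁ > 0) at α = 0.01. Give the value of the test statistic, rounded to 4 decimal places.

t = 0.7420

H₀: β₁ = 0 vs H₁: β₁ > 0.
t = (b₁ − β₁⁰)/SE = 1.608 / 2.167 = 0.7420.
df = n − k − 1 = 312 − 3 − 1 = 308.
One-sided p ≈ 0.2293, which is ≥ 0.01, so fail to reject H₀.
The data do not give significant evidence that the true slope on school funding ($1000/student) is positive, holding the other predictors fixed.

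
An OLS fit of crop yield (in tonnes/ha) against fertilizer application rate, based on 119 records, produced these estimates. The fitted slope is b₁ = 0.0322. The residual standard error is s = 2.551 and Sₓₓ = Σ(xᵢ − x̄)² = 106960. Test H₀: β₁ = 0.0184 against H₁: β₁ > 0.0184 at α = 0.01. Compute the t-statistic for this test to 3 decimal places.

SE(b₁) = s/√Sₓₓ = 2.551/√106960 = 0.00780009.
t = (0.0322 − 0.0184) / 0.00780009 = 1.769.
df = n − 2 = 117.
One-sided p ≈ 0.0397, which is ≥ 0.01, so fail to reject H₀.
The data do not give significant evidence that the true slope on fertilizer application rate exceeds 0.0184 tonnes/ha per unit.

t = 1.769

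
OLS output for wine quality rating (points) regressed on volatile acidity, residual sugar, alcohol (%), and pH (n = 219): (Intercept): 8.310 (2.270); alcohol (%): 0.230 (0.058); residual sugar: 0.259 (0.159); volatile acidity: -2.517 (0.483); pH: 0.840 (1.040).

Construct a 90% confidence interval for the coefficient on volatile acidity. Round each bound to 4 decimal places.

Read off: b = -2.517, SE = 0.483 for volatile acidity.
df = n − k − 1 = 219 − 4 − 1 = 214.
t* = t_{0.05, 214} = 1.652005.
Margin = t* × SE = 1.652005 × 0.483 = 0.797918.
CI: -2.517 ± 0.797918 → (-3.3149, -1.7191).

(-3.3149, -1.7191)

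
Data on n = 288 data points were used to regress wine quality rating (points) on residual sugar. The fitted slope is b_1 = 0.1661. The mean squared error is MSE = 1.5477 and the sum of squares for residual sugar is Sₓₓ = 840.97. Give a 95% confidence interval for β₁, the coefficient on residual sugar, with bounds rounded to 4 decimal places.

SE(b_1) = √(MSE/Sₓₓ) = √(1.5477/840.97) = 0.0428996.
df = n − 2 = 286.
t* = t_{0.025, 286} = 1.968293.
Margin = t* × SE = 1.968293 × 0.0428996 = 0.084439.
CI: 0.1661 ± 0.084439 → (0.0817, 0.2505).
With 95% confidence, each one-unit increase in residual sugar is associated with a change of between 0.0817 and 0.2505 points in wine quality rating.

(0.0817, 0.2505)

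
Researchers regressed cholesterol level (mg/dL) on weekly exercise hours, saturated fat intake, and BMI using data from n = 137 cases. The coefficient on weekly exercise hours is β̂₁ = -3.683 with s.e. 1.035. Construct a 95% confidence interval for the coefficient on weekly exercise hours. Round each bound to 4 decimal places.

df = n − k − 1 = 137 − 3 − 1 = 133.
t* = t_{0.025, 133} = 1.977961.
Margin = t* × SE = 1.977961 × 1.035 = 2.047190.
CI: -3.683 ± 2.047190 → (-5.7302, -1.6358).
With 95% confidence, each one-unit increase in weekly exercise hours is associated with a change of between -5.7302 and -1.6358 mg/dL in cholesterol level, holding the other predictors fixed.

(-5.7302, -1.6358)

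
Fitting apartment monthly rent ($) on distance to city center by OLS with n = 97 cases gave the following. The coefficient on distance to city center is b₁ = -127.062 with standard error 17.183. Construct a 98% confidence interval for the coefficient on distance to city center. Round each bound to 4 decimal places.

df = n − 2 = 97 − 2 = 95.
t* = t_{0.01, 95} = 2.366243.
Margin = t* × SE = 2.366243 × 17.183 = 40.659153.
CI: -127.062 ± 40.659153 → (-167.7212, -86.4028).
With 98% confidence, each one-unit increase in distance to city center is associated with a change of between -167.7212 and -86.4028 $ in apartment monthly rent.

(-167.7212, -86.4028)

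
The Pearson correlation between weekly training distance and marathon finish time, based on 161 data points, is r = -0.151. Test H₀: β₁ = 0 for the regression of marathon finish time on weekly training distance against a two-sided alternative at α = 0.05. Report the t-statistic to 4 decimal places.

t = r·√(n − 2)/√(1 − r²) = -0.151·√159/√0.977199 = -1.9261.
df = n − 2 = 159.
Two-sided p ≈ 0.0559, which is ≥ 0.05, so fail to reject H₀.
The data do not give significant evidence of a linear association between weekly training distance and marathon finish time.

t = -1.9261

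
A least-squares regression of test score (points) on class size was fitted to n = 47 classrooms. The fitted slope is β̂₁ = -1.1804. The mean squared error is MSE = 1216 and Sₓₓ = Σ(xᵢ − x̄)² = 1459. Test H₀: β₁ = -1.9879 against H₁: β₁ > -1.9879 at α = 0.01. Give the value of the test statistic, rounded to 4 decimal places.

SE(β̂₁) = √(MSE/Sₓₓ) = √(1216/1459) = 0.912933.
t = (-1.1804 − (-1.9879)) / 0.912933 = 0.8845.
df = n − 2 = 45.
One-sided p ≈ 0.1906, which is ≥ 0.01, so fail to reject H₀.
The data do not give significant evidence that the true slope on class size exceeds -1.9879 points per unit.

t = 0.8845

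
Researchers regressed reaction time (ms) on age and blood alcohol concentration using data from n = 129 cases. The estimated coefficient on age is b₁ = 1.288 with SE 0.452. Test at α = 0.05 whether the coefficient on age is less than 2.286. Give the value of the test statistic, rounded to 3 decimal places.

H₀: β₁ = 2.286 vs H₁: β₁ < 2.286.
t = (b₁ − β₁⁰)/SE = (1.288 − 2.286) / 0.452 = -2.208.
df = n − k − 1 = 129 − 2 − 1 = 126.
One-sided p ≈ 0.0145, which is < 0.05, so reject H₀.
There is evidence that the true slope on age is below 2.286 ms per unit, holding the other predictors fixed.

t = -2.208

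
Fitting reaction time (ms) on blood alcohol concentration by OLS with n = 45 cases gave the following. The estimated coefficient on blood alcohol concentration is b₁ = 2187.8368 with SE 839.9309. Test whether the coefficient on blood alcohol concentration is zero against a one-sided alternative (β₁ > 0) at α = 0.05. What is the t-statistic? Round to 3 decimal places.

t = 2.605

H₀: β₁ = 0 vs H₁: β₁ > 0.
t = (b₁ − β₁⁰)/SE = 2187.8368 / 839.9309 = 2.605.
df = n − 2 = 45 − 2 = 43.
One-sided p ≈ 0.0063, which is < 0.05, so reject H₀.
There is evidence that the true slope on blood alcohol concentration is positive.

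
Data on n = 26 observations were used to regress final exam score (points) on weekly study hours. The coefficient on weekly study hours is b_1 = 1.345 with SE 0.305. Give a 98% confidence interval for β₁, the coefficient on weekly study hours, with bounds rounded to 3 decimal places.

df = n − 2 = 26 − 2 = 24.
t* = t_{0.01, 24} = 2.492159.
Margin = t* × SE = 2.492159 × 0.305 = 0.76011.
CI: 1.345 ± 0.76011 → (0.585, 2.105).
With 98% confidence, each one-unit increase in weekly study hours is associated with a change of between 0.585 and 2.105 points in final exam score.

(0.585, 2.105)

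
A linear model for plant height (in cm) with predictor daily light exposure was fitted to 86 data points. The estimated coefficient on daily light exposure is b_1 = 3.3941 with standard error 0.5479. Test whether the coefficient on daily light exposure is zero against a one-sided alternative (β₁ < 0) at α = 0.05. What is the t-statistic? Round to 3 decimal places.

H₀: β₁ = 0 vs H₁: β₁ < 0.
t = (b_1 − β₁⁰)/SE = 3.3941 / 0.5479 = 6.195.
df = n − 2 = 86 − 2 = 84.
One-sided p ≈ 1.0000, which is ≥ 0.05, so fail to reject H₀.
The data do not give significant evidence that the true slope on daily light exposure is negative.

t = 6.195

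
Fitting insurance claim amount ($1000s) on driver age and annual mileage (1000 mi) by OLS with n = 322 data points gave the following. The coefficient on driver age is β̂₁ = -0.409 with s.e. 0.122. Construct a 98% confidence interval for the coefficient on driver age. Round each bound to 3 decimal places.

(-0.694, -0.124)

df = n − k − 1 = 322 − 2 − 1 = 319.
t* = t_{0.01, 319} = 2.338094.
Margin = t* × SE = 2.338094 × 0.122 = 0.28525.
CI: -0.409 ± 0.28525 → (-0.694, -0.124).
With 98% confidence, each one-unit increase in driver age is associated with a change of between -0.694 and -0.124 $1000s in insurance claim amount, holding the other predictors fixed.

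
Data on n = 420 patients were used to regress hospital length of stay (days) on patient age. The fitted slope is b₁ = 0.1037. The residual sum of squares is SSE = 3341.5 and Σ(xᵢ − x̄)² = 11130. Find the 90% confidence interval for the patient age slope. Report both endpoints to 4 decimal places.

(0.0595, 0.1479)

MSE = SSE/(n − 2) = 3341.5/418 = 7.99402.
SE(b₁) = √(MSE/Sₓₓ) = √(7.99402/11130) = 0.0268.
df = n − 2 = 418.
t* = t_{0.05, 418} = 1.648507.
Margin = t* × SE = 1.648507 × 0.0268 = 0.044180.
CI: 0.1037 ± 0.044180 → (0.0595, 0.1479).
With 90% confidence, each one-unit increase in patient age is associated with a change of between 0.0595 and 0.1479 days in hospital length of stay.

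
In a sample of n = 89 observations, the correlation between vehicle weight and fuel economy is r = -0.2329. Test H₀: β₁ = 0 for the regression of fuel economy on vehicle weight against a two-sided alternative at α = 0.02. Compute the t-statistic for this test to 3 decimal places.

t = -2.234

t = r·√(n − 2)/√(1 − r²) = -0.2329·√87/√0.945758 = -2.234.
df = n − 2 = 87.
Two-sided p ≈ 0.0281, which is ≥ 0.02, so fail to reject H₀.
The data do not give significant evidence of a linear association between vehicle weight and fuel economy.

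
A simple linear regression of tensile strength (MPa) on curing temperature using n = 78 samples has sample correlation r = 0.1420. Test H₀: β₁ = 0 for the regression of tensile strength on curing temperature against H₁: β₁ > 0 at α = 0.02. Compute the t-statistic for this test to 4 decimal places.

t = 1.2506

t = r·√(n − 2)/√(1 − r²) = 0.1420·√76/√0.979836 = 1.2506.
df = n − 2 = 76.
One-sided p ≈ 0.1075, which is ≥ 0.02, so fail to reject H₀.
The data do not give significant evidence of a linear association between curing temperature and tensile strength.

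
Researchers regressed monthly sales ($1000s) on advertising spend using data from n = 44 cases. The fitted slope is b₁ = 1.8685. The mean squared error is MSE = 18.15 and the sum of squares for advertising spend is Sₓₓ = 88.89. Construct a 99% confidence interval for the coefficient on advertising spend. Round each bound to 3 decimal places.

(0.649, 3.088)

SE(b₁) = √(MSE/Sₓₓ) = √(18.15/88.89) = 0.451868.
df = n − 2 = 42.
t* = t_{0.005, 42} = 2.698066.
Margin = t* × SE = 2.698066 × 0.451868 = 1.21917.
CI: 1.8685 ± 1.21917 → (0.649, 3.088).
With 99% confidence, each one-unit increase in advertising spend is associated with a change of between 0.649 and 3.088 $1000s in monthly sales.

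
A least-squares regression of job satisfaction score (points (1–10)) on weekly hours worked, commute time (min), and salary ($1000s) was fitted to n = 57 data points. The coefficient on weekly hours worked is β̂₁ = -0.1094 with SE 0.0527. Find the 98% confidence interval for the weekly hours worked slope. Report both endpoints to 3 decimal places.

df = n − k − 1 = 57 − 3 − 1 = 53.
t* = t_{0.01, 53} = 2.39879.
Margin = t* × SE = 2.39879 × 0.0527 = 0.12642.
CI: -0.1094 ± 0.12642 → (-0.236, 0.017).
With 98% confidence, each one-unit increase in weekly hours worked is associated with a change of between -0.236 and 0.017 points (1–10) in job satisfaction score, holding the other predictors fixed.

(-0.236, 0.017)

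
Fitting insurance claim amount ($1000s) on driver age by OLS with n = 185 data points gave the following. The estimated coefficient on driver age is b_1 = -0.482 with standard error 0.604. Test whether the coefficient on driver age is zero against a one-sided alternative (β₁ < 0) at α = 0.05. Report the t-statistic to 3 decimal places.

H₀: β₁ = 0 vs H₁: β₁ < 0.
t = (b_1 − β₁⁰)/SE = -0.482 / 0.604 = -0.798.
df = n − 2 = 185 − 2 = 183.
One-sided p ≈ 0.2129, which is ≥ 0.05, so fail to reject H₀.
The data do not give significant evidence that the true slope on driver age is negative.

t = -0.798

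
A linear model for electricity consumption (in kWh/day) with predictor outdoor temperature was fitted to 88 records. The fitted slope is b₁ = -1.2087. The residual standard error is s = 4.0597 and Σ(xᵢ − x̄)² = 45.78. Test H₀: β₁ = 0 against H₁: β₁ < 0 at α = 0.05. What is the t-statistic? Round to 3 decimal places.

SE(b₁) = s/√Sₓₓ = 4.0597/√45.78 = 0.600007.
t = -1.2087 / 0.600007 = -2.014.
df = n − 2 = 86.
One-sided p ≈ 0.0235, which is < 0.05, so reject H₀.
There is evidence that the true slope on outdoor temperature is negative.

t = -2.014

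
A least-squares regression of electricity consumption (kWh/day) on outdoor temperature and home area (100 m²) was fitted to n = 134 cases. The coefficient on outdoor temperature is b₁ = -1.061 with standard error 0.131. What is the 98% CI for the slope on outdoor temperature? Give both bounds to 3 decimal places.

(-1.370, -0.752)

df = n − k − 1 = 134 − 2 − 1 = 131.
t* = t_{0.01, 131} = 2.35515.
Margin = t* × SE = 2.35515 × 0.131 = 0.30852.
CI: -1.061 ± 0.30852 → (-1.370, -0.752).
With 98% confidence, each one-unit increase in outdoor temperature is associated with a change of between -1.370 and -0.752 kWh/day in electricity consumption, holding the other predictors fixed.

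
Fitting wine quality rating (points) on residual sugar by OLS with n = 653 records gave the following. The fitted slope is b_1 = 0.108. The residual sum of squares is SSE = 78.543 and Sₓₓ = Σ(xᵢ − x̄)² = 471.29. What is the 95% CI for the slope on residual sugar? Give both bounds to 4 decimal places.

(0.0766, 0.1394)

MSE = SSE/(n − 2) = 78.543/651 = 0.12065.
SE(b_1) = √(MSE/Sₓₓ) = √(0.12065/471.29) = 0.016.
df = n − 2 = 651.
t* = t_{0.025, 651} = 1.963615.
Margin = t* × SE = 1.963615 × 0.016 = 0.031418.
CI: 0.108 ± 0.031418 → (0.0766, 0.1394).
With 95% confidence, each one-unit increase in residual sugar is associated with a change of between 0.0766 and 0.1394 points in wine quality rating.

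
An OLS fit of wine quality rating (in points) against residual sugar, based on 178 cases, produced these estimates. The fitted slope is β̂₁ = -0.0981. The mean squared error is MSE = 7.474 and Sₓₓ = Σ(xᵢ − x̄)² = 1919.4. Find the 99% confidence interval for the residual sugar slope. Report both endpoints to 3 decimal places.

(-0.261, 0.064)

SE(β̂₁) = √(MSE/Sₓₓ) = √(7.474/1919.4) = 0.0624013.
df = n − 2 = 176.
t* = t_{0.005, 176} = 2.604052.
Margin = t* × SE = 2.604052 × 0.0624013 = 0.16250.
CI: -0.0981 ± 0.16250 → (-0.261, 0.064).
With 99% confidence, each one-unit increase in residual sugar is associated with a change of between -0.261 and 0.064 points in wine quality rating.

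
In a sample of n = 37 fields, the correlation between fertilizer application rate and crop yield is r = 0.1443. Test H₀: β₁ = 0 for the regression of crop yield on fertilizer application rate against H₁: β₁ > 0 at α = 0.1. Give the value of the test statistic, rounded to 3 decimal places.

t = r·√(n − 2)/√(1 − r²) = 0.1443·√35/√0.979178 = 0.863.
df = n − 2 = 35.
One-sided p ≈ 0.1971, which is ≥ 0.1, so fail to reject H₀.
The data do not give significant evidence of a linear association between fertilizer application rate and crop yield.

t = 0.863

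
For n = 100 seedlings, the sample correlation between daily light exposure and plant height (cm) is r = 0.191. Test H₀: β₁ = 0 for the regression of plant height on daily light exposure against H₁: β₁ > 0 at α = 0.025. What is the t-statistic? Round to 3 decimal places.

t = r·√(n − 2)/√(1 − r²) = 0.191·√98/√0.963519 = 1.926.
df = n − 2 = 98.
One-sided p ≈ 0.0285, which is ≥ 0.025, so fail to reject H₀.
The data do not give significant evidence of a linear association between daily light exposure and plant height.

t = 1.926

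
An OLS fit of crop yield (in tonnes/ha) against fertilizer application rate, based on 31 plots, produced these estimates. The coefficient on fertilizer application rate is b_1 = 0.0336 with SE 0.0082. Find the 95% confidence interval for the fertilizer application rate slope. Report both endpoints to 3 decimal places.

df = n − 2 = 31 − 2 = 29.
t* = t_{0.025, 29} = 2.04523.
Margin = t* × SE = 2.04523 × 0.0082 = 0.01677.
CI: 0.0336 ± 0.01677 → (0.017, 0.050).
With 95% confidence, each one-unit increase in fertilizer application rate is associated with a change of between 0.017 and 0.050 tonnes/ha in crop yield.

(0.017, 0.050)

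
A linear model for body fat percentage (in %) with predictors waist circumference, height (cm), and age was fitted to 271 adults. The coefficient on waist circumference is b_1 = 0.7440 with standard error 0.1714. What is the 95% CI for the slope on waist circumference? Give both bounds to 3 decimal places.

df = n − k − 1 = 271 − 3 − 1 = 267.
t* = t_{0.025, 267} = 1.968889.
Margin = t* × SE = 1.968889 × 0.1714 = 0.33747.
CI: 0.7440 ± 0.33747 → (0.407, 1.081).
With 95% confidence, each one-unit increase in waist circumference is associated with a change of between 0.407 and 1.081 % in body fat percentage, holding the other predictors fixed.

(0.407, 1.081)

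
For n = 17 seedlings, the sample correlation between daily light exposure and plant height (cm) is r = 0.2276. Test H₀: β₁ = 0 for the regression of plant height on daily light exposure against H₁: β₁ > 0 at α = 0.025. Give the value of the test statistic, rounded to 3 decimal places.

t = 0.905

t = r·√(n − 2)/√(1 − r²) = 0.2276·√15/√0.948198 = 0.905.
df = n − 2 = 15.
One-sided p ≈ 0.1898, which is ≥ 0.025, so fail to reject H₀.
The data do not give significant evidence of a linear association between daily light exposure and plant height.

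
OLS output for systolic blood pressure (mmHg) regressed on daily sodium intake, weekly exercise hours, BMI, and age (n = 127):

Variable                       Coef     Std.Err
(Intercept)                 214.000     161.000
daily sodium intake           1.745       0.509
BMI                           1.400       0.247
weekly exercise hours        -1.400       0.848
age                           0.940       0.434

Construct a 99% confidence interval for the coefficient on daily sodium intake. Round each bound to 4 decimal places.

(0.4131, 3.0769)

Read off: b = 1.745, SE = 0.509 for daily sodium intake.
df = n − k − 1 = 127 − 4 − 1 = 122.
t* = t_{0.005, 122} = 2.616729.
Margin = t* × SE = 2.616729 × 0.509 = 1.331915.
CI: 1.745 ± 1.331915 → (0.4131, 3.0769).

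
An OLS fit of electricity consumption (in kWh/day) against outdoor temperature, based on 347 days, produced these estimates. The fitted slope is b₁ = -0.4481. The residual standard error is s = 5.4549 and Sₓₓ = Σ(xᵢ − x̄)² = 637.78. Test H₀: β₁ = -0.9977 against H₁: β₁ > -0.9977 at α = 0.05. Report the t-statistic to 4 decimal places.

SE(b₁) = s/√Sₓₓ = 5.4549/√637.78 = 0.215999.
t = (-0.4481 − (-0.9977)) / 0.215999 = 2.5445.
df = n − 2 = 345.
One-sided p ≈ 0.0057, which is < 0.05, so reject H₀.
There is evidence that the true slope on outdoor temperature exceeds -0.9977 kWh/day per unit.

t = 2.5445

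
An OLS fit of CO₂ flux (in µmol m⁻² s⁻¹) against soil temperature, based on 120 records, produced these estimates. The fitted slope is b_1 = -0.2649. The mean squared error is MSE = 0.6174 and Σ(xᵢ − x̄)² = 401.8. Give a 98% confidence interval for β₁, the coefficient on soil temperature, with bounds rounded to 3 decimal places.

(-0.357, -0.172)

SE(b_1) = √(MSE/Sₓₓ) = √(0.6174/401.8) = 0.0391993.
df = n − 2 = 118.
t* = t_{0.01, 118} = 2.358365.
Margin = t* × SE = 2.358365 × 0.0391993 = 0.09245.
CI: -0.2649 ± 0.09245 → (-0.357, -0.172).
With 98% confidence, each one-unit increase in soil temperature is associated with a change of between -0.357 and -0.172 µmol m⁻² s⁻¹ in CO₂ flux.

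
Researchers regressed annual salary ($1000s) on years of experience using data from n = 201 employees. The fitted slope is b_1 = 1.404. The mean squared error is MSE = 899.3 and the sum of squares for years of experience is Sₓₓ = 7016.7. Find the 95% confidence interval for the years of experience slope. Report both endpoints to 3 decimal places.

(0.698, 2.110)

SE(b_1) = √(MSE/Sₓₓ) = √(899.3/7016.7) = 0.358002.
df = n − 2 = 199.
t* = t_{0.025, 199} = 1.971957.
Margin = t* × SE = 1.971957 × 0.358002 = 0.70597.
CI: 1.404 ± 0.70597 → (0.698, 2.110).
With 95% confidence, each one-unit increase in years of experience is associated with a change of between 0.698 and 2.110 $1000s in annual salary.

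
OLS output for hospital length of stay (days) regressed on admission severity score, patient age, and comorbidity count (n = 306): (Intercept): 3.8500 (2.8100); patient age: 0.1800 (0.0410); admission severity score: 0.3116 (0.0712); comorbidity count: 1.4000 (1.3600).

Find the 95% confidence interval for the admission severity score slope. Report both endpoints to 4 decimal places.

(0.1715, 0.4517)

Read off: b = 0.3116, SE = 0.0712 for admission severity score.
df = n − k − 1 = 306 − 3 − 1 = 302.
t* = t_{0.025, 302} = 1.96785.
Margin = t* × SE = 1.96785 × 0.0712 = 0.140111.
CI: 0.3116 ± 0.140111 → (0.1715, 0.4517).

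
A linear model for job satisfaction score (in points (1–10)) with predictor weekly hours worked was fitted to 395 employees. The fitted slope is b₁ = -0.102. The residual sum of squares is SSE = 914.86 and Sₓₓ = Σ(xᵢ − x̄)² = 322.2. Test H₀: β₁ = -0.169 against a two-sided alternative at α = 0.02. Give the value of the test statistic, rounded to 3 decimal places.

t = 0.788

MSE = SSE/(n − 2) = 914.86/393 = 2.32789.
SE(b₁) = √(MSE/Sₓₓ) = √(2.32789/322.2) = 0.0849999.
t = (-0.102 − (-0.169)) / 0.0849999 = 0.788.
df = n − 2 = 393.
Two-sided p ≈ 0.4310, which is ≥ 0.02, so fail to reject H₀.
The data are consistent with a true slope of -0.169 points (1–10) per unit of weekly hours worked.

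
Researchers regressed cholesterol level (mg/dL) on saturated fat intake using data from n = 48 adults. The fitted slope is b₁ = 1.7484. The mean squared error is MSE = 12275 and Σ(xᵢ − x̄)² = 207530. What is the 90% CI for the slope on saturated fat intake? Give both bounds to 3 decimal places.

SE(b₁) = √(MSE/Sₓₓ) = √(12275/207530) = 0.243204.
df = n − 2 = 46.
t* = t_{0.05, 46} = 1.67866.
Margin = t* × SE = 1.67866 × 0.243204 = 0.40826.
CI: 1.7484 ± 0.40826 → (1.340, 2.157).
With 90% confidence, each one-unit increase in saturated fat intake is associated with a change of between 1.340 and 2.157 mg/dL in cholesterol level.

(1.340, 2.157)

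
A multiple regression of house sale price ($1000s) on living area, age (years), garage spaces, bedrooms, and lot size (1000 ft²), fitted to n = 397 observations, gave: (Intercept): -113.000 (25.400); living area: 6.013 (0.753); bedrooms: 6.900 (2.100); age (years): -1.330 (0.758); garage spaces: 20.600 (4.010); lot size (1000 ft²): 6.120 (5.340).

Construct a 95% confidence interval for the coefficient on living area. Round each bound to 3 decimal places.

(4.533, 7.493)

Read off: b = 6.013, SE = 0.753 for living area.
df = n − k − 1 = 397 − 5 − 1 = 391.
t* = t_{0.025, 391} = 1.96605.
Margin = t* × SE = 1.96605 × 0.753 = 1.48044.
CI: 6.013 ± 1.48044 → (4.533, 7.493).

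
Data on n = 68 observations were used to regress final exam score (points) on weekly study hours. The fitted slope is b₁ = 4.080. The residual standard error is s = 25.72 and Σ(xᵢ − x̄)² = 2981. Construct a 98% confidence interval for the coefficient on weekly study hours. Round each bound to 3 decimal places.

(2.957, 5.203)

SE(b₁) = s/√Sₓₓ = 25.72/√2981 = 0.471075.
df = n − 2 = 66.
t* = t_{0.01, 66} = 2.384186.
Margin = t* × SE = 2.384186 × 0.471075 = 1.12313.
CI: 4.080 ± 1.12313 → (2.957, 5.203).
With 98% confidence, each one-unit increase in weekly study hours is associated with a change of between 2.957 and 5.203 points in final exam score.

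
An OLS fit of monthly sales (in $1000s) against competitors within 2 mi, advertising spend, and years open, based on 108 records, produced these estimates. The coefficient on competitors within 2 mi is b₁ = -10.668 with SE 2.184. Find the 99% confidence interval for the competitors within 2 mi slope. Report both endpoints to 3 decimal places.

(-16.399, -4.937)

df = n − k − 1 = 108 − 3 − 1 = 104.
t* = t_{0.005, 104} = 2.623932.
Margin = t* × SE = 2.623932 × 2.184 = 5.73067.
CI: -10.668 ± 5.73067 → (-16.399, -4.937).
With 99% confidence, each one-unit increase in competitors within 2 mi is associated with a change of between -16.399 and -4.937 $1000s in monthly sales, holding the other predictors fixed.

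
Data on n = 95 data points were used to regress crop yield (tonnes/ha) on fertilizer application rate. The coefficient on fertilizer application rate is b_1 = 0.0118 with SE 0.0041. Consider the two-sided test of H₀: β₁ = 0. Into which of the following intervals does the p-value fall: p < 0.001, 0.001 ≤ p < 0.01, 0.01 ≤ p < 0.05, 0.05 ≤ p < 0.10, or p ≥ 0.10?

t = 0.0118 / 0.0041 = 2.878.
df = n − 2 = 95 − 2 = 93.
Two-sided p = 2·P(T_{93} > |t|) ≈ 0.0050.
So 0.001 ≤ p < 0.01.

0.001 ≤ p < 0.01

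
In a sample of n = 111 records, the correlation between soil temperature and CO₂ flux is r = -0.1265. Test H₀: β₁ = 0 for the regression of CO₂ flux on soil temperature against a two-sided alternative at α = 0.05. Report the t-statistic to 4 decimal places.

t = r·√(n − 2)/√(1 − r²) = -0.1265·√109/√0.983998 = -1.3314.
df = n − 2 = 109.
Two-sided p ≈ 0.1858, which is ≥ 0.05, so fail to reject H₀.
The data do not give significant evidence of a linear association between soil temperature and CO₂ flux.

t = -1.3314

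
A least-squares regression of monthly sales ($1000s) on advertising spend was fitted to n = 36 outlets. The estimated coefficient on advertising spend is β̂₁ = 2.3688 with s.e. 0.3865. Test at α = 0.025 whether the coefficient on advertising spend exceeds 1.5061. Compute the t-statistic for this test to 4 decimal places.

t = 2.2321

H₀: β₁ = 1.5061 vs H₁: β₁ > 1.5061.
t = (β̂₁ − β₁⁰)/SE = (2.3688 − 1.5061) / 0.3865 = 2.2321.
df = n − 2 = 36 − 2 = 34.
One-sided p ≈ 0.0162, which is < 0.025, so reject H₀.
There is evidence that the true slope on advertising spend exceeds 1.5061 $1000s per unit.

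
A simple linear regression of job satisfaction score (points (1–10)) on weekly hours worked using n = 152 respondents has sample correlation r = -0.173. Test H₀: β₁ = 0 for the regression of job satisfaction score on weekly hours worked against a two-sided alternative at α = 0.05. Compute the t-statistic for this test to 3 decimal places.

t = -2.151

t = r·√(n − 2)/√(1 − r²) = -0.173·√150/√0.970071 = -2.151.
df = n − 2 = 150.
Two-sided p ≈ 0.0331, which is < 0.05, so reject H₀.
There is evidence of a linear association between weekly hours worked and job satisfaction score.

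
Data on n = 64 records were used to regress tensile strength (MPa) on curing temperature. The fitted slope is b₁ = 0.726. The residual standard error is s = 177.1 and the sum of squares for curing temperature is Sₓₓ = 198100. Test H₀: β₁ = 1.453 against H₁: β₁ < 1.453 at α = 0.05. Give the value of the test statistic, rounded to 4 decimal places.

SE(b₁) = s/√Sₓₓ = 177.1/√198100 = 0.397902.
t = (0.726 − 1.453) / 0.397902 = -1.8271.
df = n − 2 = 62.
One-sided p ≈ 0.0363, which is < 0.05, so reject H₀.
There is evidence that the true slope on curing temperature is below 1.453 MPa per unit.

t = -1.8271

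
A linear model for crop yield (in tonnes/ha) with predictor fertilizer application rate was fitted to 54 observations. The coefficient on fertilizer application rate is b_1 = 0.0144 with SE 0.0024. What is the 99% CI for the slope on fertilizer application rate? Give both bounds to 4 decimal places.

(0.0080, 0.0208)

df = n − 2 = 54 − 2 = 52.
t* = t_{0.005, 52} = 2.673734.
Margin = t* × SE = 2.673734 × 0.0024 = 0.006417.
CI: 0.0144 ± 0.006417 → (0.0080, 0.0208).
With 99% confidence, each one-unit increase in fertilizer application rate is associated with a change of between 0.0080 and 0.0208 tonnes/ha in crop yield.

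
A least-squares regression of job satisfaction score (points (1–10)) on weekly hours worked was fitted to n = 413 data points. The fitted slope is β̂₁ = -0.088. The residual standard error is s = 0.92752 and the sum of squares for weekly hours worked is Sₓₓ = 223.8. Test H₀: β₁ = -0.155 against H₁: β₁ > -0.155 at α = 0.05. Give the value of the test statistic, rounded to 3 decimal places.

t = 1.081

SE(β̂₁) = s/√Sₓₓ = 0.92752/√223.8 = 0.0620002.
t = (-0.088 − (-0.155)) / 0.0620002 = 1.081.
df = n − 2 = 411.
One-sided p ≈ 0.1402, which is ≥ 0.05, so fail to reject H₀.
The data do not give significant evidence that the true slope on weekly hours worked exceeds -0.155 points (1–10) per unit.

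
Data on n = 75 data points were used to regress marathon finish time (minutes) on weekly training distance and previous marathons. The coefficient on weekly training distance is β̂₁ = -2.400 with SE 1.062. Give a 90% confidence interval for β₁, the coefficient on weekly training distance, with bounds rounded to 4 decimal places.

df = n − k − 1 = 75 − 2 − 1 = 72.
t* = t_{0.05, 72} = 1.666294.
Margin = t* × SE = 1.666294 × 1.062 = 1.769604.
CI: -2.400 ± 1.769604 → (-4.1696, -0.6304).
With 90% confidence, each one-unit increase in weekly training distance is associated with a change of between -4.1696 and -0.6304 minutes in marathon finish time, holding the other predictors fixed.

(-4.1696, -0.6304)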